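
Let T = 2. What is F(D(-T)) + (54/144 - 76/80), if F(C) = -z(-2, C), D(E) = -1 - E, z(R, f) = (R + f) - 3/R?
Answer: -43/40 ≈ -1.0750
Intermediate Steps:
z(R, f) = R + f - 3/R
F(C) = ½ - C (F(C) = -(-2 + C - 3/(-2)) = -(-2 + C - 3*(-½)) = -(-2 + C + 3/2) = -(-½ + C) = ½ - C)
F(D(-T)) + (54/144 - 76/80) = (½ - (-1 - (-1)*2)) + (54/144 - 76/80) = (½ - (-1 - 1*(-2))) + (54*(1/144) - 76*1/80) = (½ - (-1 + 2)) + (3/8 - 19/20) = (½ - 1*1) - 23/40 = (½ - 1) - 23/40 = -½ - 23/40 = -43/40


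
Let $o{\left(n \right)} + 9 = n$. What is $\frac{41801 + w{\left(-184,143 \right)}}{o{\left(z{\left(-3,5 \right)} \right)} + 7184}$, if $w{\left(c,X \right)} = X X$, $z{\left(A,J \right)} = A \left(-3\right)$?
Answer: $\frac{31125}{3592} \approx 8.6651$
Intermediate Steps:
$z{\left(A,J \right)} = - 3 A$
$w{\left(c,X \right)} = X^{2}$
$o{\left(n \right)} = -9 + n$
$\frac{41801 + w{\left(-184,143 \right)}}{o{\left(z{\left(-3,5 \right)} \right)} + 7184} = \frac{41801 + 143^{2}}{\left(-9 - -9\right) + 7184} = \frac{41801 + 20449}{\left(-9 + 9\right) + 7184} = \frac{62250}{0 + 7184} = \frac{62250}{7184} = 62250 \cdot \frac{1}{7184} = \frac{31125}{3592}$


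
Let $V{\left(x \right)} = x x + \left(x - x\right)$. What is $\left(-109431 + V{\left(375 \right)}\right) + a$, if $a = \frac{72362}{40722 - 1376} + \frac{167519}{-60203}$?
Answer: $\frac{3358566661322}{107670329} \approx 31193.0$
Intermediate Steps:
$V{\left(x \right)} = x^{2}$ ($V{\left(x \right)} = x^{2} + 0 = x^{2}$)
$a = - \frac{101581504}{107670329}$ ($a = \frac{72362}{39346} + 167519 \left(- \frac{1}{60203}\right) = 72362 \cdot \frac{1}{39346} - \frac{15229}{5473} = \frac{36181}{19673} - \frac{15229}{5473} = - \frac{101581504}{107670329} \approx -0.94345$)
$\left(-109431 + V{\left(375 \right)}\right) + a = \left(-109431 + 375^{2}\right) - \frac{101581504}{107670329} = \left(-109431 + 140625\right) - \frac{101581504}{107670329} = 31194 - \frac{101581504}{107670329} = \frac{3358566661322}{107670329}$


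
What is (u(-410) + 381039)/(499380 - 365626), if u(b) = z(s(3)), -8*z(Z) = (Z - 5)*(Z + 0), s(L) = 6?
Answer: 1524153/535016 ≈ 2.8488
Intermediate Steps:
z(Z) = -Z*(-5 + Z)/8 (z(Z) = -(Z - 5)*(Z + 0)/8 = -(-5 + Z)*Z/8 = -Z*(-5 + Z)/8)
u(b) = -¾ (u(b) = (⅛)*6*(5 - 1*6) = (⅛)*6*(5 - 6) = (⅛)*6*(-1) = -¾)
(u(-410) + 381039)/(499380 - 365626) = (-¾ + 381039)/(499380 - 365626) = (1524153/4)/133754 = (1524153/4)*(1/133754) = 1524153/535016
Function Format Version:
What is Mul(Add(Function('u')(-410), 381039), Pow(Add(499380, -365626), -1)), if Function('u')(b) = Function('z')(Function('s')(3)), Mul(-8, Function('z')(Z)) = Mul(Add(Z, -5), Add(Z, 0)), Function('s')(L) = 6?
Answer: Rational(1524153, 535016) ≈ 2.8488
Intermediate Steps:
Function('z')(Z) = Mul(Rational(-1, 8), Z, Add(-5, Z)) (Function('z')(Z) = Mul(Rational(-1, 8), Mul(Add(Z, -5), Add(Z, 0))) = Mul(Rational(-1, 8), Mul(Add(-5, Z), Z)) = Mul(Rational(-1, 8), Mul(Z, Add(-5, Z))) = Mul(Rational(-1, 8), Z, Add(-5, Z)))
Function('u')(b) = Rational(-3, 4) (Function('u')(b) = Mul(Rational(1, 8), 6, Add(5, Mul(-1, 6))) = Mul(Rational(1, 8), 6, Add(5, -6)) = Mul(Rational(1, 8), 6, -1) = Rational(-3, 4))
Mul(Add(Function('u')(-410), 381039), Pow(Add(499380, -365626), -1)) = Mul(Add(Rational(-3, 4), 381039), Pow(Add(499380, -365626), -1)) = Mul(Rational(1524153, 4), Pow(133754, -1)) = Mul(Rational(1524153, 4), Rational(1, 133754)) = Rational(1524153, 535016)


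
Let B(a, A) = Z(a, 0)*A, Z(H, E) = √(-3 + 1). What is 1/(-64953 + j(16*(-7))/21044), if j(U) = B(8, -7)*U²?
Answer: -256825284759/16681572858634271 + 2356928*I*√2/2383081836947753 ≈ -1.5396e-5 + 1.3987e-9*I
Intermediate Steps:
Z(H, E) = I*√2 (Z(H, E) = √(-2) = I*√2)
B(a, A) = I*A*√2 (B(a, A) = (I*√2)*A = I*A*√2)
j(U) = -7*I*√2*U² (j(U) = (I*(-7)*√2)*U² = (-7*I*√2)*U² = -7*I*√2*U²)
1/(-64953 + j(16*(-7))/21044) = 1/(-64953 - 7*I*√2*(16*(-7))²/21044) = 1/(-64953 - 7*I*√2*(-112)²*(1/21044)) = 1/(-64953 - 7*I*√2*12544*(1/21044)) = 1/(-64953 - 87808*I*√2*(1/21044)) = 1/(-64953 - 21952*I*√2/5261)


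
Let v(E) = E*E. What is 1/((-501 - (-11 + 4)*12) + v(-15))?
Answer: -1/192 ≈ -0.0052083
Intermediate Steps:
v(E) = E**2
1/((-501 - (-11 + 4)*12) + v(-15)) = 1/((-501 - (-11 + 4)*12) + (-15)**2) = 1/((-501 - (-7)*12) + 225) = 1/((-501 - 1*(-84)) + 225) = 1/((-501 + 84) + 225) = 1/(-417 + 225) = 1/(-192) = -1/192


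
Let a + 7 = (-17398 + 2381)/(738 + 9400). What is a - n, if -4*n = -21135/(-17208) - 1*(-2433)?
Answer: 69790696601/116303136 ≈ 600.08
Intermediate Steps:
n = -13962733/22944 (n = -(-21135/(-17208) - 1*(-2433))/4 = -(-21135*(-1/17208) + 2433)/4 = -(7045/5736 + 2433)/4 = -1/4*13962733/5736 = -13962733/22944 ≈ -608.56)
a = -85983/10138 (a = -7 + (-17398 + 2381)/(738 + 9400) = -7 - 15017/10138 = -85983/10138 ≈ -8.4813)
a - n = -85983/10138 - 1*(-13962733/22944) = -85983/10138 + 13962733/22944 = 69790696601/116303136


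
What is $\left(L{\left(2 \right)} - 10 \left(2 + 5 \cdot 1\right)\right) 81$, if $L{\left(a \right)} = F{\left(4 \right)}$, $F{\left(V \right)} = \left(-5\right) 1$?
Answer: $-6075$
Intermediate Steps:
$F{\left(V \right)} = -5$
$L{\left(a \right)} = -5$
$\left(L{\left(2 \right)} - 10 \left(2 + 5 \cdot 1\right)\right) 81 = \left(-5 - 10 \left(2 + 5 \cdot 1\right)\right) 81 = \left(-5 - 10 \left(2 + 5\right)\right) 81 = \left(-5 - 70\right) 81 = \left(-75\right) 81 = -6075$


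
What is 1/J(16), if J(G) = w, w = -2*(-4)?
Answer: 1/8 ≈ 0.12500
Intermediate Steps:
w = 8
J(G) = 8
1/J(16) = 1/8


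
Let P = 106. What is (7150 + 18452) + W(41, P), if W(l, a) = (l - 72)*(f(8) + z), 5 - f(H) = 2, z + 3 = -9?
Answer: 25881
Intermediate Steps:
z = -12 (z = -3 - 9 = -12)
f(H) = 3 (f(H) = 5 - 1*2 = 5 - 2 = 3)
W(l, a) = 648 - 9*l (W(l, a) = (l - 72)*(3 - 12) = (-72 + l)*(-9) = 648 - 9*l)
(7150 + 18452) + W(41, P) = (7150 + 18452) + (648 - 9*41) = 25602 + (648 - 369) = 25602 + 279 = 25881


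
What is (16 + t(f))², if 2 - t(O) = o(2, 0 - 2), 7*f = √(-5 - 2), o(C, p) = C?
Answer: 256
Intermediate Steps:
f = I*√7/7 (f = √(-5 - 2)/7 = √(-7)/7 = (I*√7)/7 = I*√7/7 ≈ 0.37796*I)
t(O) = 0 (t(O) = 2 - 1*2 = 2 - 2 = 0)
(16 + t(f))² = (16 + 0)² = 16² = 256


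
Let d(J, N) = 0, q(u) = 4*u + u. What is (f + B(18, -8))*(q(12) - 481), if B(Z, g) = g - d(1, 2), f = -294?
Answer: 127142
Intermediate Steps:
q(u) = 5*u
B(Z, g) = g (B(Z, g) = g - 1*0 = g + 0 = g)
(f + B(18, -8))*(q(12) - 481) = (-294 - 8)*(5*12 - 481) = -302*(60 - 481) = -302*(-421) = 127142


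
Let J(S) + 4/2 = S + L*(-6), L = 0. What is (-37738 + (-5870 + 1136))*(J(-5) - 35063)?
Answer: 1489493040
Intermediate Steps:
J(S) = -2 + S (J(S) = -2 + (S + 0*(-6)) = -2 + (S + 0) = -2 + S)
(-37738 + (-5870 + 1136))*(J(-5) - 35063) = (-37738 + (-5870 + 1136))*((-2 - 5) - 35063) = (-37738 - 4734)*(-7 - 35063) = -42472*(-35070) = 1489493040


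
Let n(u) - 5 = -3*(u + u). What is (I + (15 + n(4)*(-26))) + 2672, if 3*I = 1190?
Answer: 10733/3 ≈ 3577.7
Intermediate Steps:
n(u) = 5 - 6*u (n(u) = 5 - 3*(u + u) = 5 - 6*u)
I = 1190/3 (I = (1/3)*1190 = 1190/3 ≈ 396.67)
(I + (15 + n(4)*(-26))) + 2672 = (1190/3 + (15 + (5 - 6*4)*(-26))) + 2672 = (1190/3 + (15 + (5 - 24)*(-26))) + 2672 = (1190/3 + (15 - 19*(-26))) + 2672 = (1190/3 + (15 + 494)) + 2672 = (1190/3 + 509) + 2672 = 2717/3 + 2672 = 10733/3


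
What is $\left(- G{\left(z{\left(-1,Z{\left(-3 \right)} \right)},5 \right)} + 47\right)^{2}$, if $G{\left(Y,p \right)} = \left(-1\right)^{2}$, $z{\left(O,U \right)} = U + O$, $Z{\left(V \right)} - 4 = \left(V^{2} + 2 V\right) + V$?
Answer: $2116$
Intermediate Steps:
$Z{\left(V \right)} = 4 + V^{2} + 3 V$ ($Z{\left(V \right)} = 4 + \left(\left(V^{2} + 2 V\right) + V\right) = 4 + \left(V^{2} + 3 V\right) = 4 + V^{2} + 3 V$)
$z{\left(O,U \right)} = O + U$
$G{\left(Y,p \right)} = 1$
$\left(- G{\left(z{\left(-1,Z{\left(-3 \right)} \right)},5 \right)} + 47\right)^{2} = \left(\left(-1\right) 1 + 47\right)^{2} = \left(-1 + 47\right)^{2} = 46^{2} = 2116$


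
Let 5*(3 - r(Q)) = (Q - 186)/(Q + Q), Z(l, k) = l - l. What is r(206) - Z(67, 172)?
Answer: 308/103 ≈ 2.9903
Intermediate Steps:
Z(l, k) = 0
r(Q) = 3 - (-186 + Q)/(10*Q) (r(Q) = 3 - (Q - 186)/(5*(Q + Q)) = 3 - (-186 + Q)/(5*(2*Q)) = 3 - (-186 + Q)*1/(2*Q)/5 = 3 - (-186 + Q)/(10*Q))
r(206) - Z(67, 172) = (⅒)*(186 + 29*206)/206 - 1*0 = (⅒)*(1/206)*(186 + 5974) + 0 = (⅒)*(1/206)*6160 + 0 = 308/103 + 0 = 308/103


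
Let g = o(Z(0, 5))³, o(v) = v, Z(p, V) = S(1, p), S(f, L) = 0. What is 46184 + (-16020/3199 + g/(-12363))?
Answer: 147726596/3199 ≈ 46179.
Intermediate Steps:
Z(p, V) = 0
g = 0 (g = 0³ = 0)
46184 + (-16020/3199 + g/(-12363)) = 46184 + (-16020/3199 + 0/(-12363)) = 46184 + (-16020*1/3199 + 0*(-1/12363)) = 46184 + (-16020/3199 + 0) = 46184 - 16020/3199 = 147726596/3199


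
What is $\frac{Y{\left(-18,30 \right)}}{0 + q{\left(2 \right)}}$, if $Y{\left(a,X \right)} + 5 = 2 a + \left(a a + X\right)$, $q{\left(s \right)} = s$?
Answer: $\frac{313}{2} \approx 156.5$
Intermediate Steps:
$Y{\left(a,X \right)} = -5 + X + a^{2} + 2 a$ ($Y{\left(a,X \right)} = -5 + \left(2 a + \left(a a + X\right)\right) = -5 + \left(2 a + \left(a^{2} + X\right)\right) = -5 + \left(2 a + \left(X + a^{2}\right)\right) = -5 + \left(X + a^{2} + 2 a\right) = -5 + X + a^{2} + 2 a$)
$\frac{Y{\left(-18,30 \right)}}{0 + q{\left(2 \right)}} = \frac{-5 + 30 + \left(-18\right)^{2} + 2 \left(-18\right)}{0 + 2} = \frac{-5 + 30 + 324 - 36}{2} = 313 \cdot \frac{1}{2} = \frac{313}{2}$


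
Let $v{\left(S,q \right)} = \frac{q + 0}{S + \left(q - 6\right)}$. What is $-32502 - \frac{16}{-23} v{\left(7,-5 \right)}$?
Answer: $- \frac{747526}{23} \approx -32501.0$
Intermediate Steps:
$v{\left(S,q \right)} = \frac{q}{-6 + S + q}$ ($v{\left(S,q \right)} = \frac{q}{S + \left(-6 + q\right)} = \frac{q}{-6 + S + q}$)
$-32502 - \frac{16}{-23} v{\left(7,-5 \right)} = -32502 - \frac{16}{-23} \left(- \frac{5}{-6 + 7 - 5}\right) = -32502 - 16 \left(- \frac{1}{23}\right) \left(- \frac{5}{-4}\right) = -32502 - - \frac{16 \left(\left(-5\right) \left(- \frac{1}{4}\right)\right)}{23} = -32502 - \left(- \frac{16}{23}\right) \frac{5}{4} = -32502 - - \frac{20}{23} = -32502 + \frac{20}{23} = - \frac{747526}{23}$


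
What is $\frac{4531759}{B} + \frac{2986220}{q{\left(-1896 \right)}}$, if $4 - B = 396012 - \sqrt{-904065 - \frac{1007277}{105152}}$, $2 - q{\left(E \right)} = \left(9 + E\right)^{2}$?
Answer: $- \frac{721185706669186211290748}{58718035398229899395795} - \frac{108762216 i \sqrt{17354689556439}}{16490277347051885} \approx -12.282 - 0.027476 i$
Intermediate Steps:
$q{\left(E \right)} = 2 - \left(9 + E\right)^{2}$
$B = -396008 + \frac{3 i \sqrt{17354689556439}}{13144}$ ($B = 4 - \left(396012 - \sqrt{-904065 - \frac{1007277}{105152}}\right) = 4 - \left(396012 - \sqrt{- \frac{95065250157}{105152}}\right) = 4 - \left(396012 - \frac{3 i \sqrt{17354689556439}}{13144}\right) = -396008 + \frac{3 i \sqrt{17354689556439}}{13144} \approx -3.9601 \cdot 10^{5} + 950.83 i$)
$\frac{4531759}{B} + \frac{2986220}{q{\left(-1896 \right)}} = \frac{4531759}{-396008 + \frac{3 i \sqrt{17354689556439}}{13144}} + \frac{2986220}{2 - \left(9 - 1896\right)^{2}} = \frac{4531759}{-396008 + \frac{3 i \sqrt{17354689556439}}{13144}} + \frac{2986220}{2 - \left(-1887\right)^{2}} = \frac{4531759}{-396008 + \frac{3 i \sqrt{17354689556439}}{13144}} + \frac{2986220}{2 - 3560769} = \frac{4531759}{-396008 + \frac{3 i \sqrt{17354689556439}}{13144}} + \frac{2986220}{-3560767} = \frac{4531759}{-396008 + \frac{3 i \sqrt{17354689556439}}{13144}} + 2986220 \left(- \frac{1}{3560767}\right) = \frac{4531759}{-396008 + \frac{3 i \sqrt{17354689556439}}{13144}} - \frac{2986220}{3560767} = - \frac{2986220}{3560767} + \frac{4531759}{-396008 + \frac{3 i \sqrt{17354689556439}}{13144}}$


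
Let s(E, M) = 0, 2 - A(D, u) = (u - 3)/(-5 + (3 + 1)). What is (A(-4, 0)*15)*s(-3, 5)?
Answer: 0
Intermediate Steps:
A(D, u) = -1 + u (A(D, u) = 2 - (u - 3)/(-5 + (3 + 1)) = 2 - (-3 + u)/(-5 + 4) = 2 - (-3 + u)/(-1) = 2 - (-3 + u)*(-1) = 2 - (3 - u) = 2 + (-3 + u) = -1 + u)
(A(-4, 0)*15)*s(-3, 5) = ((-1 + 0)*15)*0 = -1*15*0 = -15*0 = 0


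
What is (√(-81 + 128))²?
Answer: 47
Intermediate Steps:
(√(-81 + 128))² = (√47)² = 47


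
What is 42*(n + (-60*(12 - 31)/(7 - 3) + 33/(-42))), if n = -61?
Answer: 9375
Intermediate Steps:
42*(n + (-60*(12 - 31)/(7 - 3) + 33/(-42))) = 42*(-61 + (-60*(12 - 31)/(7 - 3) + 33/(-42))) = 42*(-61 + (-60/(4/(-19)) + 33*(-1/42))) = 42*(-61 + (-60/(4*(-1/19)) - 11/14)) = 42*(-61 + (-60/(-4/19) - 11/14)) = 42*(-61 + (-60*(-19/4) - 11/14)) = 42*(-61 + (285 - 11/14)) = 42*(-61 + 3979/14) = 42*(3125/14) = 9375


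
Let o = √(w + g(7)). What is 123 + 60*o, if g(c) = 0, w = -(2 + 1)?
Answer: 123 + 60*I*√3 ≈ 123.0 + 103.92*I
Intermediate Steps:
w = -3 (w = -1*3 = -3)
o = I*√3 (o = √(-3 + 0) = √(-3) = I*√3 ≈ 1.732*I)
123 + 60*o = 123 + 60*(I*√3) = 123 + 60*I*√3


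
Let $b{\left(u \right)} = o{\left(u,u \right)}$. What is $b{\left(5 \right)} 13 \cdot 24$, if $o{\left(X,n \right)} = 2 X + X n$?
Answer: $10920$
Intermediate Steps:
$b{\left(u \right)} = u \left(2 + u\right)$
$b{\left(5 \right)} 13 \cdot 24 = 5 \left(2 + 5\right) 13 \cdot 24 = 5 \cdot 7 \cdot 13 \cdot 24 = 35 \cdot 13 \cdot 24 = 455 \cdot 24 = 10920$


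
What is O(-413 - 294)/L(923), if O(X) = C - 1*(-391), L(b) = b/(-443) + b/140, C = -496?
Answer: -2170700/93223 ≈ -23.285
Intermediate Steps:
L(b) = 303*b/62020 (L(b) = b*(-1/443) + b*(1/140) = -b/443 + b/140 = 303*b/62020)
O(X) = -105 (O(X) = -496 - 1*(-391) = -496 + 391 = -105)
O(-413 - 294)/L(923) = -105/((303/62020)*923) = -105/279669/62020 = -105*62020/279669 = -2170700/93223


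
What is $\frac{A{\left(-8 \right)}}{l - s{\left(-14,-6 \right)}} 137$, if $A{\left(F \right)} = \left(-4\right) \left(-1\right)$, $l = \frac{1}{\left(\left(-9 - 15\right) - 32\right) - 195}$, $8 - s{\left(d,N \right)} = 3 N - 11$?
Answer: $- \frac{34387}{2322} \approx -14.809$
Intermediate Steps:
$s{\left(d,N \right)} = 19 - 3 N$ ($s{\left(d,N \right)} = 8 - \left(3 N - 11\right) = 8 - \left(-11 + 3 N\right) = 19 - 3 N$)
$l = - \frac{1}{251}$ ($l = \frac{1}{\left(-24 - 32\right) - 195} = \frac{1}{-56 - 195} = \frac{1}{-251} = - \frac{1}{251} \approx -0.0039841$)
$A{\left(F \right)} = 4$
$\frac{A{\left(-8 \right)}}{l - s{\left(-14,-6 \right)}} 137 = \frac{4}{- \frac{1}{251} - \left(19 - -18\right)} 137 = \frac{4}{- \frac{1}{251} - \left(19 + 18\right)} 137 = \frac{4}{- \frac{1}{251} - 37} \cdot 137 = \frac{4}{- \frac{9288}{251}} \cdot 137 = 4 \left(- \frac{251}{9288}\right) 137 = \left(- \frac{251}{2322}\right) 137 = - \frac{34387}{2322}$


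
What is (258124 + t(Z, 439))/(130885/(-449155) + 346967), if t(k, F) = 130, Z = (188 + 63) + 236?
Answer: 11599607537/15584183200 ≈ 0.74432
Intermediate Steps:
Z = 487 (Z = 251 + 236 = 487)
(258124 + t(Z, 439))/(130885/(-449155) + 346967) = (258124 + 130)/(130885/(-449155) + 346967) = 258254/(130885*(-1/449155) + 346967) = 258254/(-26177/89831 + 346967) = 258254/(31168366400/89831) = 258254*(89831/31168366400) = 11599607537/15584183200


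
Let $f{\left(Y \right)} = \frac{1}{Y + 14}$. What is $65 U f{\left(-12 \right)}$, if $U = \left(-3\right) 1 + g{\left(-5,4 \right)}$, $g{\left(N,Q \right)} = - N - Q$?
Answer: $-65$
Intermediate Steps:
$f{\left(Y \right)} = \frac{1}{14 + Y}$
$U = -2$ ($U = \left(-3\right) 1 - -1 = -3 + \left(5 - 4\right) = -3 + 1 = -2$)
$65 U f{\left(-12 \right)} = \frac{65 \left(-2\right)}{14 - 12} = - \frac{130}{2} = \left(-130\right) \frac{1}{2} = -65$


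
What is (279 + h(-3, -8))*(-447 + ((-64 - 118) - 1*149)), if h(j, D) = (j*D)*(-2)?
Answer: -179718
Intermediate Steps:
h(j, D) = -2*D*j (h(j, D) = (D*j)*(-2) = -2*D*j)
(279 + h(-3, -8))*(-447 + ((-64 - 118) - 1*149)) = (279 - 2*(-8)*(-3))*(-447 + ((-64 - 118) - 1*149)) = (279 - 48)*(-447 + (-182 - 149)) = 231*(-447 - 331) = 231*(-778) = -179718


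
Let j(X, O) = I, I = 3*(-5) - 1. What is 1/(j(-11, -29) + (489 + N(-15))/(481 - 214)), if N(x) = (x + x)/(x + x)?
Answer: -267/3782 ≈ -0.070598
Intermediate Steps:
I = -16 (I = -15 - 1 = -16)
j(X, O) = -16
N(x) = 1 (N(x) = (2*x)/((2*x)) = (2*x)*(1/(2*x)) = 1)
1/(j(-11, -29) + (489 + N(-15))/(481 - 214)) = 1/(-16 + (489 + 1)/(481 - 214)) = 1/(-16 + 490/267) = 1/(-3782/267) = -267/3782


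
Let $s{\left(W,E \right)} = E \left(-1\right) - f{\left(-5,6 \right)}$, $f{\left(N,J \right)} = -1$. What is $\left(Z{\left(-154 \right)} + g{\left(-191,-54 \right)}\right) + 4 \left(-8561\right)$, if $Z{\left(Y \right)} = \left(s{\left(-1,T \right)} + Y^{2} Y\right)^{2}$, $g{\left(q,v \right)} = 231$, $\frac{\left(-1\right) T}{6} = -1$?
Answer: $13339068814348$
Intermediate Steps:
$T = 6$ ($T = \left(-6\right) \left(-1\right) = 6$)
$s{\left(W,E \right)} = 1 - E$ ($s{\left(W,E \right)} = E \left(-1\right) - -1 = - E + 1 = 1 - E$)
$Z{\left(Y \right)} = \left(-5 + Y^{3}\right)^{2}$ ($Z{\left(Y \right)} = \left(\left(1 - 6\right) + Y^{2} Y\right)^{2} = \left(\left(1 - 6\right) + Y^{3}\right)^{2} = \left(-5 + Y^{3}\right)^{2}$)
$\left(Z{\left(-154 \right)} + g{\left(-191,-54 \right)}\right) + 4 \left(-8561\right) = \left(\left(-5 + \left(-154\right)^{3}\right)^{2} + 231\right) + 4 \left(-8561\right) = \left(\left(-5 - 3652264\right)^{2} + 231\right) - 34244 = \left(\left(-3652269\right)^{2} + 231\right) - 34244 = \left(13339068848361 + 231\right) - 34244 = 13339068848592 - 34244 = 13339068814348$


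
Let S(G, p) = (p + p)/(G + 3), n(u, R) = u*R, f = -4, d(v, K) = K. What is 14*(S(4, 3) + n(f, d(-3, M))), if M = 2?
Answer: -100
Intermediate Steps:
n(u, R) = R*u
S(G, p) = 2*p/(3 + G) (S(G, p) = (2*p)/(3 + G) = 2*p/(3 + G))
14*(S(4, 3) + n(f, d(-3, M))) = 14*(2*3/(3 + 4) + 2*(-4)) = 14*(2*3/7 - 8) = 14*(2*3*(⅐) - 8) = 14*(6/7 - 8) = 14*(-50/7) = -100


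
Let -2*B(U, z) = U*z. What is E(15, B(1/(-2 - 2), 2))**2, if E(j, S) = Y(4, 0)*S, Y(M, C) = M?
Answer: 1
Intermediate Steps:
B(U, z) = -U*z/2
E(j, S) = 4*S
E(15, B(1/(-2 - 2), 2))**2 = (4*(-1/2*2/(-2 - 2)))**2 = (4*(-1/2*2/(-4)))**2 = (4*(-1/2*(-1/4)*2))**2 = (4*(1/4))**2 = 1**2 = 1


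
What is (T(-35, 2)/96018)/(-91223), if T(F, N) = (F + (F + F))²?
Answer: -3675/2919683338 ≈ -1.2587e-6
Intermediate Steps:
T(F, N) = 9*F² (T(F, N) = (F + 2*F)² = (3*F)² = 9*F²)
(T(-35, 2)/96018)/(-91223) = ((9*(-35)²)/96018)/(-91223) = ((9*1225)*(1/96018))*(-1/91223) = (11025*(1/96018))*(-1/91223) = (3675/32006)*(-1/91223) = -3675/2919683338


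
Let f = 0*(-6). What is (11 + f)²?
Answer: 121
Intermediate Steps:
f = 0
(11 + f)² = (11 + 0)² = 11² = 121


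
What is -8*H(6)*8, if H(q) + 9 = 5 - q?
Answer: 640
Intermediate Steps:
H(q) = -4 - q (H(q) = -9 + (5 - q) = -4 - q)
-8*H(6)*8 = -8*(-4 - 1*6)*8 = -8*(-4 - 6)*8 = -8*(-10)*8 = 80*8 = 640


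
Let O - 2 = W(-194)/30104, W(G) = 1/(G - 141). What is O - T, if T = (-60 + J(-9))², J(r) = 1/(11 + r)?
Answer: -35682685131/10084840 ≈ -3538.3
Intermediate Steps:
W(G) = 1/(-141 + G)
O = 20169679/10084840 (O = 2 + 1/(-141 - 194*30104) = 2 + (1/30104)/(-335) = 2 - 1/335*1/30104 = 2 - 1/10084840 = 20169679/10084840 ≈ 2.0000)
T = 14161/4 (T = (-60 + 1/(11 - 9))² = (-60 + 1/2)² = (-60 + ½)² = (-119/2)² = 14161/4 ≈ 3540.3)
O - T = 20169679/10084840 - 1*14161/4 = 20169679/10084840 - 14161/4 = -35682685131/10084840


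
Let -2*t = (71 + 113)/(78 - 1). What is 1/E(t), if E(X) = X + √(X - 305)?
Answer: -7084/1823893 - 77*I*√1815429/1823893 ≈ -0.003884 - 0.056883*I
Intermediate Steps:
t = -92/77 (t = -(71 + 113)/(2*(78 - 1)) = -92/77 ≈ -1.1948)
E(X) = X + √(-305 + X)
1/E(t) = 1/(-92/77 + √(-305 - 92/77)) = 1/(-92/77 + √(-23577/77)) = 1/(-92/77 + I*√1815429/77)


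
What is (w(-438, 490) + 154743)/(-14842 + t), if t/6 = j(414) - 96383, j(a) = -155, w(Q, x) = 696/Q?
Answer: -11296123/43367110 ≈ -0.26048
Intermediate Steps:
t = -579228 (t = 6*(-155 - 96383) = 6*(-96538) = -579228)
(w(-438, 490) + 154743)/(-14842 + t) = (696/(-438) + 154743)/(-14842 - 579228) = (696*(-1/438) + 154743)/(-594070) = (-116/73 + 154743)*(-1/594070) = (11296123/73)*(-1/594070) = -11296123/43367110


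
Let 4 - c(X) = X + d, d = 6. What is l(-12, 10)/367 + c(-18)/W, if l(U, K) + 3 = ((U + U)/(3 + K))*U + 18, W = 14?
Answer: 41549/33397 ≈ 1.2441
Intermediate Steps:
c(X) = -2 - X (c(X) = 4 - (X + 6) = 4 - (6 + X) = 4 + (-6 - X) = -2 - X)
l(U, K) = 15 + 2*U²/(3 + K) (l(U, K) = -3 + (((U + U)/(3 + K))*U + 18) = -3 + (((2*U)/(3 + K))*U + 18) = -3 + ((2*U/(3 + K))*U + 18) = -3 + (2*U²/(3 + K) + 18) = -3 + (18 + 2*U²/(3 + K)) = 15 + 2*U²/(3 + K))
l(-12, 10)/367 + c(-18)/W = ((45 + 2*(-12)² + 15*10)/(3 + 10))/367 + (-2 - 1*(-18))/14 = ((45 + 2*144 + 150)/13)*(1/367) + (-2 + 18)*(1/14) = ((45 + 288 + 150)/13)*(1/367) + 16*(1/14) = ((1/13)*483)*(1/367) + 8/7 = (483/13)*(1/367) + 8/7 = 483/4771 + 8/7 = 41549/33397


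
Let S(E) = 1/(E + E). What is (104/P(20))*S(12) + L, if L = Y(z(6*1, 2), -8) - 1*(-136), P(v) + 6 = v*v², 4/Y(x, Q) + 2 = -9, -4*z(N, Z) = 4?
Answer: 35781287/263802 ≈ 135.64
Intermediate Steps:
z(N, Z) = -1 (z(N, Z) = -¼*4 = -1)
Y(x, Q) = -4/11 (Y(x, Q) = 4/(-2 - 9) = 4/(-11) = 4*(-1/11) = -4/11)
P(v) = -6 + v³ (P(v) = -6 + v*v² = -6 + v³)
S(E) = 1/(2*E)
L = 1492/11 (L = -4/11 - 1*(-136) = -4/11 + 136 = 1492/11 ≈ 135.64)
(104/P(20))*S(12) + L = (104/(-6 + 20³))*((½)/12) + 1492/11 = (104/(-6 + 8000))*((½)*(1/12)) + 1492/11 = (104/7994)*(1/24) + 1492/11 = (104*(1/7994))*(1/24) + 1492/11 = (52/3997)*(1/24) + 1492/11 = 13/23982 + 1492/11 = 35781287/263802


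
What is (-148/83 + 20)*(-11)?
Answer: -16632/83 ≈ -200.39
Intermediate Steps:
(-148/83 + 20)*(-11) = (1512/83)*(-11) = -16632/83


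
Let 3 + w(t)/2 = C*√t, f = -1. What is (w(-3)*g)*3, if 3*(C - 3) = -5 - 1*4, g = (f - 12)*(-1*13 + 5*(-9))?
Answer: -13572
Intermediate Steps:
g = 754 (g = (-1 - 12)*(-1*13 + 5*(-9)) = -13*(-13 - 45) = -13*(-58) = 754)
C = 0 (C = 3 + (-5 - 1*4)/3 = 3 + (-5 - 4)/3 = 3 + (⅓)*(-9) = 3 - 3 = 0)
w(t) = -6 (w(t) = -6 + 2*(0*√t) = -6 + 2*0 = -6 + 0 = -6)
(w(-3)*g)*3 = -6*754*3 = -4524*3 = -13572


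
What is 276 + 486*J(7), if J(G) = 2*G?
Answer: 7080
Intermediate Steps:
276 + 486*J(7) = 276 + 486*(2*7) = 276 + 486*14 = 276 + 6804 = 7080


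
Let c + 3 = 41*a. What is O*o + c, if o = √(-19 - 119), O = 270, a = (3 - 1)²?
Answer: 161 + 270*I*√138 ≈ 161.0 + 3171.8*I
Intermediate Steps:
a = 4 (a = 2² = 4)
o = I*√138 (o = √(-138) = I*√138 ≈ 11.747*I)
c = 161 (c = -3 + 41*4 = -3 + 164 = 161)
O*o + c = 270*(I*√138) + 161 = 270*I*√138 + 161 = 161 + 270*I*√138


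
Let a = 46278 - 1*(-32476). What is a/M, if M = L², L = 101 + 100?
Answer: 78754/40401 ≈ 1.9493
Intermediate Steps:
L = 201
M = 40401 (M = 201² = 40401)
a = 78754 (a = 46278 + 32476 = 78754)
a/M = 78754/40401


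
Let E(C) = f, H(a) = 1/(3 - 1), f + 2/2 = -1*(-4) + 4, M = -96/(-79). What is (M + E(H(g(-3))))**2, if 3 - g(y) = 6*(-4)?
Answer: 421201/6241 ≈ 67.489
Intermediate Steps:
M = 96/79 (M = -96*(-1/79) = 96/79 ≈ 1.2152)
f = 7 (f = -1 + (-1*(-4) + 4) = -1 + (4 + 4) = -1 + 8 = 7)
g(y) = 27 (g(y) = 3 - 6*(-4) = 3 - 1*(-24) = 3 + 24 = 27)
H(a) = 1/2
E(C) = 7
(M + E(H(g(-3))))**2 = (96/79 + 7)**2 = (649/79)**2 = 421201/6241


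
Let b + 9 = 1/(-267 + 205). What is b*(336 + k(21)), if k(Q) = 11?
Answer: -193973/62 ≈ -3128.6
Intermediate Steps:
b = -559/62 (b = -9 + 1/(-267 + 205) = -9 + 1/(-62) = -9 - 1/62 = -559/62 ≈ -9.0161)
b*(336 + k(21)) = -559*(336 + 11)/62 = -559/62*347 = -193973/62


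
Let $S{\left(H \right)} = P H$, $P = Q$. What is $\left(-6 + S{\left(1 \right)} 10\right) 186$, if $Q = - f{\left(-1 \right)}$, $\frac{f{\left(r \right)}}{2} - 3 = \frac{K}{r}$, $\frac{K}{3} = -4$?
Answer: $-56916$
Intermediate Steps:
$K = -12$ ($K = 3 \left(-4\right) = -12$)
$f{\left(r \right)} = 6 - \frac{24}{r}$ ($f{\left(r \right)} = 6 + 2 \left(- \frac{12}{r}\right) = 6 - \frac{24}{r}$)
$Q = -30$ ($Q = - (6 - \frac{24}{-1}) = - (6 - -24) = - (6 + 24) = \left(-1\right) 30 = -30$)
$P = -30$
$S{\left(H \right)} = - 30 H$
$\left(-6 + S{\left(1 \right)} 10\right) 186 = \left(-6 + \left(-30\right) 1 \cdot 10\right) 186 = \left(-6 - 300\right) 186 = \left(-306\right) 186 = -56916$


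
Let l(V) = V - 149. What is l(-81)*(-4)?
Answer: 920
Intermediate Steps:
l(V) = -149 + V
l(-81)*(-4) = (-149 - 81)*(-4) = -230*(-4) = 920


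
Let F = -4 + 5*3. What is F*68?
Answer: 748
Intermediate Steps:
F = 11 (F = -4 + 15 = 11)
F*68 = 11*68 = 748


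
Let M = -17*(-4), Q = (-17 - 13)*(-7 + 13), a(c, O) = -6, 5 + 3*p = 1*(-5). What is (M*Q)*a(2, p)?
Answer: 73440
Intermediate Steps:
p = -10/3 (p = -5/3 + (1*(-5))/3 = -5/3 + (⅓)*(-5) = -5/3 - 5/3 = -10/3 ≈ -3.3333)
Q = -180 (Q = -30*6 = -180)
M = 68
(M*Q)*a(2, p) = (68*(-180))*(-6) = -12240*(-6) = 73440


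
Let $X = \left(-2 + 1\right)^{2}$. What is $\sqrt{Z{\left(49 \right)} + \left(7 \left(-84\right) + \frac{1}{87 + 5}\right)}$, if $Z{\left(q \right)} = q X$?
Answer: $\frac{i \sqrt{1140501}}{46} \approx 23.216 i$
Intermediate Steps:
$X = 1$ ($X = \left(-1\right)^{2} = 1$)
$Z{\left(q \right)} = q$ ($Z{\left(q \right)} = q 1 = q$)
$\sqrt{Z{\left(49 \right)} + \left(7 \left(-84\right) + \frac{1}{87 + 5}\right)} = \sqrt{49 + \left(7 \left(-84\right) + \frac{1}{87 + 5}\right)} = \sqrt{49 - \left(588 - \frac{1}{92}\right)} = \sqrt{49 + \left(-588 + \frac{1}{92}\right)} = \sqrt{49 - \frac{54095}{92}} = \sqrt{- \frac{49587}{92}} = \frac{i \sqrt{1140501}}{46}$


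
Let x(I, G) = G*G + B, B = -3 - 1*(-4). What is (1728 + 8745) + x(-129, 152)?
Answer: 33578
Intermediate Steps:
B = 1 (B = -3 + 4 = 1)
x(I, G) = 1 + G² (x(I, G) = G*G + 1 = G² + 1 = 1 + G²)
(1728 + 8745) + x(-129, 152) = (1728 + 8745) + (1 + 152²) = 10473 + (1 + 23104) = 10473 + 23105 = 33578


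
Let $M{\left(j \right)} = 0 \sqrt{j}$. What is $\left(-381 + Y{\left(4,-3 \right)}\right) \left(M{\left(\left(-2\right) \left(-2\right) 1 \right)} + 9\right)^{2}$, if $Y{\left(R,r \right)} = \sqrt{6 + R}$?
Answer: $-30861 + 81 \sqrt{10} \approx -30605.0$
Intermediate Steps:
$M{\left(j \right)} = 0$
$\left(-381 + Y{\left(4,-3 \right)}\right) \left(M{\left(\left(-2\right) \left(-2\right) 1 \right)} + 9\right)^{2} = \left(-381 + \sqrt{6 + 4}\right) \left(0 + 9\right)^{2} = \left(-381 + \sqrt{10}\right) 9^{2} = \left(-381 + \sqrt{10}\right) 81 = -30861 + 81 \sqrt{10}$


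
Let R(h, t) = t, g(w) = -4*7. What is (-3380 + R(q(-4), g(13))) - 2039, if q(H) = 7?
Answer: -5447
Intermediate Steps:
g(w) = -28
(-3380 + R(q(-4), g(13))) - 2039 = (-3380 - 28) - 2039 = -3408 - 2039 = -5447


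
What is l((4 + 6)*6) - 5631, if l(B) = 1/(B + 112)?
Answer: -968531/172 ≈ -5631.0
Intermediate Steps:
l(B) = 1/(112 + B)
l((4 + 6)*6) - 5631 = 1/(112 + (4 + 6)*6) - 5631 = 1/(112 + 10*6) - 5631 = 1/(112 + 60) - 5631 = 1/172 - 5631 = -968531/172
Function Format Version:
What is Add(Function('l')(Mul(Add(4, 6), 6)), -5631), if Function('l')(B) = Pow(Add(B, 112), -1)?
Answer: Rational(-968531, 172) ≈ -5631.0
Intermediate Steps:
Function('l')(B) = Pow(Add(112, B), -1)
Add(Function('l')(Mul(Add(4, 6), 6)), -5631) = Add(Pow(Add(112, Mul(Add(4, 6), 6)), -1), -5631) = Add(Pow(Add(112, Mul(10, 6)), -1), -5631) = Add(Pow(Add(112, 60), -1), -5631) = Add(Pow(172, -1), -5631) = Add(Rational(1, 172), -5631) = Rational(-968531, 172)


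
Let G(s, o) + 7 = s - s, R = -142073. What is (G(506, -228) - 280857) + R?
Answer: -422937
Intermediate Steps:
G(s, o) = -7 (G(s, o) = -7 + (s - s) = -7 + 0 = -7)
(G(506, -228) - 280857) + R = (-7 - 280857) - 142073 = -280864 - 142073 = -422937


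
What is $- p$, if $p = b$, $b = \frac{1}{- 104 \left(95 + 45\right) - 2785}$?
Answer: $\frac{1}{17345} \approx 5.7654 \cdot 10^{-5}$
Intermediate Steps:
$b = - \frac{1}{17345}$ ($b = \frac{1}{\left(-104\right) 140 - 2785} = \frac{1}{-14560 - 2785} = \frac{1}{-17345} = - \frac{1}{17345} \approx -5.7654 \cdot 10^{-5}$)
$p = - \frac{1}{17345} \approx -5.7654 \cdot 10^{-5}$
$- p = \left(-1\right) \left(- \frac{1}{17345}\right) = \frac{1}{17345}$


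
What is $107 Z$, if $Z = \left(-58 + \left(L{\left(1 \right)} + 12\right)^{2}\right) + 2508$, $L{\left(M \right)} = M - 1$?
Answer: $277558$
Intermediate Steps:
$L{\left(M \right)} = -1 + M$
$Z = 2594$ ($Z = \left(-58 + \left(\left(-1 + 1\right) + 12\right)^{2}\right) + 2508 = \left(-58 + \left(0 + 12\right)^{2}\right) + 2508 = \left(-58 + 12^{2}\right) + 2508 = \left(-58 + 144\right) + 2508 = 86 + 2508 = 2594$)
$107 Z = 107 \cdot 2594 = 277558$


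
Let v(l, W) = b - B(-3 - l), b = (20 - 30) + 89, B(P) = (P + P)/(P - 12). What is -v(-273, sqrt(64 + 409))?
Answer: -3307/43 ≈ -76.907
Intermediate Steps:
B(P) = 2*P/(-12 + P) (B(P) = (2*P)/(-12 + P) = 2*P/(-12 + P))
b = 79 (b = -10 + 89 = 79)
v(l, W) = 79 - 2*(-3 - l)/(-15 - l) (v(l, W) = 79 - 2*(-3 - l)/(-12 + (-3 - l)) = 79 - 2*(-3 - l)/(-15 - l))
-v(-273, sqrt(64 + 409)) = -(1179 + 77*(-273))/(15 - 273) = -(1179 - 21021)/(-258) = -(-1)*(-19842)/258 = -1*3307/43 = -3307/43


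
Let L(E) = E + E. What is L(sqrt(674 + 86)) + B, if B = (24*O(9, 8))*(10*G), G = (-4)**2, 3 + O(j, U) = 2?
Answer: -3840 + 4*sqrt(190) ≈ -3784.9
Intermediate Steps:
O(j, U) = -1 (O(j, U) = -3 + 2 = -1)
L(E) = 2*E
G = 16
B = -3840 (B = (24*(-1))*(10*16) = -24*160 = -3840)
L(sqrt(674 + 86)) + B = 2*sqrt(674 + 86) - 3840 = 2*sqrt(760) - 3840 = 2*(2*sqrt(190)) - 3840 = 4*sqrt(190) - 3840 = -3840 + 4*sqrt(190)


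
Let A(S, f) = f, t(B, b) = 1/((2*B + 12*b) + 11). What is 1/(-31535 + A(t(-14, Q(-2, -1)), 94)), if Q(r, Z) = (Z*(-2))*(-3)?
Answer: -1/31441 ≈ -3.1806e-5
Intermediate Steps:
Q(r, Z) = 6*Z (Q(r, Z) = -2*Z*(-3) = 6*Z)
t(B, b) = 1/(11 + 2*B + 12*b)
1/(-31535 + A(t(-14, Q(-2, -1)), 94)) = 1/(-31535 + 94) = 1/(-31441) = -1/31441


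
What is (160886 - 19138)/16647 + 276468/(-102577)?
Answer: 9937721800/1707599319 ≈ 5.8197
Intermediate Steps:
(160886 - 19138)/16647 + 276468/(-102577) = (160886 - 1*19138)*(1/16647) + 276468*(-1/102577) = (160886 - 19138)*(1/16647) - 276468/102577 = 141748*(1/16647) - 276468/102577 = 141748/16647 - 276468/102577 = 9937721800/1707599319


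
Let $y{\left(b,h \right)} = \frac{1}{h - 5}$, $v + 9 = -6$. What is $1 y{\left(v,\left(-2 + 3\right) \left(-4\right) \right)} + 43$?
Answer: $\frac{386}{9} \approx 42.889$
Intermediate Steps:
$v = -15$ ($v = -9 - 6 = -15$)
$y{\left(b,h \right)} = \frac{1}{-5 + h}$
$1 y{\left(v,\left(-2 + 3\right) \left(-4\right) \right)} + 43 = 1 \frac{1}{-5 + \left(-2 + 3\right) \left(-4\right)} + 43 = 1 \frac{1}{-5 + 1 \left(-4\right)} + 43 = 1 \frac{1}{-5 - 4} + 43 = 1 \frac{1}{-9} + 43 = 1 \left(- \frac{1}{9}\right) + 43 = - \frac{1}{9} + 43 = \frac{386}{9}$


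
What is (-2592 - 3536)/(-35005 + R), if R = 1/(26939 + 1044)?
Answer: 85739912/489772457 ≈ 0.17506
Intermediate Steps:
R = 1/27983 ≈ 3.5736e-5
(-2592 - 3536)/(-35005 + R) = (-2592 - 3536)/(-35005 + 1/27983) = -6128/(-979544914/27983) = -6128*(-27983/979544914) = 85739912/489772457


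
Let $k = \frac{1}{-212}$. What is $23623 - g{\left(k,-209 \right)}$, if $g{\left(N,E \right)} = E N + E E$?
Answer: $- \frac{4252505}{212} \approx -20059.0$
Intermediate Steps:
$k = - \frac{1}{212} \approx -0.004717$
$g{\left(N,E \right)} = E^{2} + E N$ ($g{\left(N,E \right)} = E N + E^{2} = E^{2} + E N$)
$23623 - g{\left(k,-209 \right)} = 23623 - - 209 \left(-209 - \frac{1}{212}\right) = 23623 - \left(-209\right) \left(- \frac{44309}{212}\right) = 23623 - \frac{9260581}{212} = - \frac{4252505}{212}$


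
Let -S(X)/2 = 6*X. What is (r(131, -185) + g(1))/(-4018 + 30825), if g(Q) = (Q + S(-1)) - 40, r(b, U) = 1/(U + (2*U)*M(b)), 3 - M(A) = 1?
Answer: -24976/24796475 ≈ -0.0010072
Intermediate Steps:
M(A) = 2 (M(A) = 3 - 1*1 = 3 - 1 = 2)
r(b, U) = 1/(5*U) (r(b, U) = 1/(U + (2*U)*2) = 1/(U + 4*U) = 1/(5*U))
S(X) = -12*X
g(Q) = -28 + Q (g(Q) = (Q - 12*(-1)) - 40 = (Q + 12) - 40 = (12 + Q) - 40 = -28 + Q)
(r(131, -185) + g(1))/(-4018 + 30825) = ((⅕)/(-185) + (-28 + 1))/(-4018 + 30825) = ((⅕)*(-1/185) - 27)/26807 = (-1/925 - 27)*(1/26807) = -24976/925*1/26807 = -24976/24796475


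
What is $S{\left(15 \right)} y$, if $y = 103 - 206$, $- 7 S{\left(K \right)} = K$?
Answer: $\frac{1545}{7} \approx 220.71$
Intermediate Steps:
$S{\left(K \right)} = - \frac{K}{7}$
$y = -103$
$S{\left(15 \right)} y = \left(- \frac{1}{7}\right) 15 \left(-103\right) = \left(- \frac{15}{7}\right) \left(-103\right) = \frac{1545}{7}$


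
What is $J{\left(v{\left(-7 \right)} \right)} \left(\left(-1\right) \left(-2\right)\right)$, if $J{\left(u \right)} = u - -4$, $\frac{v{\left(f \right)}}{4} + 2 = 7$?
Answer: $48$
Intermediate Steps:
$v{\left(f \right)} = 20$ ($v{\left(f \right)} = -8 + 4 \cdot 7 = -8 + 28 = 20$)
$J{\left(u \right)} = 4 + u$ ($J{\left(u \right)} = u + 4 = 4 + u$)
$J{\left(v{\left(-7 \right)} \right)} \left(\left(-1\right) \left(-2\right)\right) = \left(4 + 20\right) \left(\left(-1\right) \left(-2\right)\right) = 24 \cdot 2 = 48$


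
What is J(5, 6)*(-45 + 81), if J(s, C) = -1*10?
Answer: -360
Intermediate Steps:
J(s, C) = -10
J(5, 6)*(-45 + 81) = -10*(-45 + 81) = -10*36 = -360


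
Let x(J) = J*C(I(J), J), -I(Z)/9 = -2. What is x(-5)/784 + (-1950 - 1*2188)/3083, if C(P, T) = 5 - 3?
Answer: -1637511/1208536 ≈ -1.3550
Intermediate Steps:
I(Z) = 18 (I(Z) = -9*(-2) = 18)
C(P, T) = 2
x(J) = 2*J (x(J) = J*2 = 2*J)
x(-5)/784 + (-1950 - 1*2188)/3083 = (2*(-5))/784 + (-1950 - 1*2188)/3083 = -10*1/784 + (-1950 - 2188)*(1/3083) = -5/392 - 4138*1/3083 = -5/392 - 4138/3083 = -1637511/1208536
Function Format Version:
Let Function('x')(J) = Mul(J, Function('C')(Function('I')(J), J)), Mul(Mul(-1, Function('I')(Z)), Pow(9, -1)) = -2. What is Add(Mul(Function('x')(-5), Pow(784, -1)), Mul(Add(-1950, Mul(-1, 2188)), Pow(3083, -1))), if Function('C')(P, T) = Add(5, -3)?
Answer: Rational(-1637511, 1208536) ≈ -1.3550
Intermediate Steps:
Function('I')(Z) = 18 (Function('I')(Z) = Mul(-9, -2) = 18)
Function('C')(P, T) = 2
Function('x')(J) = Mul(2, J) (Function('x')(J) = Mul(J, 2) = Mul(2, J))
Add(Mul(Function('x')(-5), Pow(784, -1)), Mul(Add(-1950, Mul(-1, 2188)), Pow(3083, -1))) = Add(Mul(Mul(2, -5), Pow(784, -1)), Mul(Add(-1950, Mul(-1, 2188)), Pow(3083, -1))) = Add(Mul(-10, Rational(1, 784)), Mul(Add(-1950, -2188), Rational(1, 3083))) = Add(Rational(-5, 392), Mul(-4138, Rational(1, 3083))) = Add(Rational(-5, 392), Rational(-4138, 3083)) = Rational(-1637511, 1208536)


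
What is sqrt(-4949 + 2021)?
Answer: 4*I*sqrt(183) ≈ 54.111*I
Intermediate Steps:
sqrt(-4949 + 2021) = sqrt(-2928) = 4*I*sqrt(183)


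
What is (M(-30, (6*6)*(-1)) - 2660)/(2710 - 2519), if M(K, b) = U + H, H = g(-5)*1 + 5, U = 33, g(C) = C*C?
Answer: -2597/191 ≈ -13.597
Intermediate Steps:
g(C) = C²
H = 30 (H = (-5)²*1 + 5 = 25*1 + 5 = 25 + 5 = 30)
M(K, b) = 63 (M(K, b) = 33 + 30 = 63)
(M(-30, (6*6)*(-1)) - 2660)/(2710 - 2519) = (63 - 2660)/(2710 - 2519) = -2597/191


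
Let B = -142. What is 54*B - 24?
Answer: -7692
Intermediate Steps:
54*B - 24 = 54*(-142) - 24 = -7668 - 24 = -7692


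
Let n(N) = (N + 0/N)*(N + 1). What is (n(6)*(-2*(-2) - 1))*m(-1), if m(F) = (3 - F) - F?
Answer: 630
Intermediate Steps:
m(F) = 3 - 2*F
n(N) = N*(1 + N) (n(N) = (N + 0)*(1 + N) = N*(1 + N))
(n(6)*(-2*(-2) - 1))*m(-1) = ((6*(1 + 6))*(-2*(-2) - 1))*(3 - 2*(-1)) = ((6*7)*(4 - 1))*(3 + 2) = (42*3)*5 = 126*5 = 630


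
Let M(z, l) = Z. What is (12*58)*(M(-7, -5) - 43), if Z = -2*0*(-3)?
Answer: -29928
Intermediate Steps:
Z = 0 (Z = 0*(-3) = 0)
M(z, l) = 0
(12*58)*(M(-7, -5) - 43) = (12*58)*(0 - 43) = 696*(-43) = -29928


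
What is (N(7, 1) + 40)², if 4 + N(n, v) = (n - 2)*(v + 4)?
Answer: 3721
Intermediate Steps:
N(n, v) = -4 + (-2 + n)*(4 + v) (N(n, v) = -4 + (n - 2)*(v + 4) = -4 + (-2 + n)*(4 + v))
(N(7, 1) + 40)² = ((-12 - 2*1 + 4*7 + 7*1) + 40)² = ((-12 - 2 + 28 + 7) + 40)² = (21 + 40)² = 61² = 3721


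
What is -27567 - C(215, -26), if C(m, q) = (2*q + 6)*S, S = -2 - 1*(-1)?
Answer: -27613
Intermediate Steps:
S = -1 (S = -2 + 1 = -1)
C(m, q) = -6 - 2*q (C(m, q) = (2*q + 6)*(-1) = (6 + 2*q)*(-1) = -6 - 2*q)
-27567 - C(215, -26) = -27567 - (-6 - 2*(-26)) = -27567 - (-6 + 52) = -27567 - 1*46 = -27567 - 46 = -27613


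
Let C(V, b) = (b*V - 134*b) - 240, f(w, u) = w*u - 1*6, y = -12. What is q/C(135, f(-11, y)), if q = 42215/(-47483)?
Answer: 42215/5413062 ≈ 0.0077987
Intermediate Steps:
f(w, u) = -6 + u*w (f(w, u) = u*w - 6 = -6 + u*w)
q = -42215/47483 (q = 42215*(-1/47483) = -42215/47483 ≈ -0.88906)
C(V, b) = -240 - 134*b + V*b (C(V, b) = (V*b - 134*b) - 240 = (-134*b + V*b) - 240 = -240 - 134*b + V*b)
q/C(135, f(-11, y)) = -42215/(47483*(-240 - 134*(-6 - 12*(-11)) + 135*(-6 - 12*(-11)))) = -42215/(47483*(-240 - 134*(-6 + 132) + 135*(-6 + 132))) = -42215/(47483*(-240 - 134*126 + 135*126)) = -42215/(47483*(-240 - 16884 + 17010)) = -42215/47483/(-114) = -42215/47483*(-1/114) = 42215/5413062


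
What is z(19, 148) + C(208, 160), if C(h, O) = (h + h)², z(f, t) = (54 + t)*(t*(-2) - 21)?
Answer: 109022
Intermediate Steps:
z(f, t) = (-21 - 2*t)*(54 + t) (z(f, t) = (54 + t)*(-2*t - 21) = (54 + t)*(-21 - 2*t) = (-21 - 2*t)*(54 + t))
C(h, O) = 4*h² (C(h, O) = (2*h)² = 4*h²)
z(19, 148) + C(208, 160) = (-1134 - 129*148 - 2*148²) + 4*208² = (-1134 - 19092 - 2*21904) + 4*43264 = (-1134 - 19092 - 43808) + 173056 = -64034 + 173056 = 109022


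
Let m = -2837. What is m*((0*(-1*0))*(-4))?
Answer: 0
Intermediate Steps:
m*((0*(-1*0))*(-4)) = -2837*0*(-1*0)*(-4) = -2837*0*0*(-4) = -0*(-4) = -2837*0 = 0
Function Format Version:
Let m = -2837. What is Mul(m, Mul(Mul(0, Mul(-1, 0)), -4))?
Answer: 0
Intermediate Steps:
Mul(m, Mul(Mul(0, Mul(-1, 0)), -4)) = Mul(-2837, Mul(Mul(0, Mul(-1, 0)), -4)) = Mul(-2837, Mul(Mul(0, 0), -4)) = Mul(-2837, Mul(0, -4)) = Mul(-2837, 0) = 0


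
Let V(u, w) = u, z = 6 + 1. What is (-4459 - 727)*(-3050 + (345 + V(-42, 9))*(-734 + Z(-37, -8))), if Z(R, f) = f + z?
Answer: 1170765430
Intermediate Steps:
z = 7
Z(R, f) = 7 + f (Z(R, f) = f + 7 = 7 + f)
(-4459 - 727)*(-3050 + (345 + V(-42, 9))*(-734 + Z(-37, -8))) = (-4459 - 727)*(-3050 + (345 - 42)*(-734 + (7 - 8))) = -5186*(-3050 + 303*(-734 - 1)) = -5186*(-3050 + 303*(-735)) = -5186*(-3050 - 222705) = -5186*(-225755) = 1170765430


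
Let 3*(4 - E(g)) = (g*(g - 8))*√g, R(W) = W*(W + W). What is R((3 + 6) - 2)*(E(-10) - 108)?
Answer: -10192 - 5880*I*√10 ≈ -10192.0 - 18594.0*I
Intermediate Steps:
R(W) = 2*W² (R(W) = W*(2*W) = 2*W²)
E(g) = 4 - g^(3/2)*(-8 + g)/3 (E(g) = 4 - g*(g - 8)*√g/3 = 4 - g*(-8 + g)*√g/3 = 4 - g^(3/2)*(-8 + g)/3)
R((3 + 6) - 2)*(E(-10) - 108) = (2*((3 + 6) - 2)²)*((4 - 100*I*√10/3 + 8*(-10)^(3/2)/3) - 108) = (2*(9 - 2)²)*((4 - 100*I*√10/3 + 8*(-10*I*√10)/3) - 108) = (2*7²)*((4 - 100*I*√10/3 - 80*I*√10/3) - 108) = (2*49)*((4 - 60*I*√10) - 108) = 98*(-104 - 60*I*√10) = -10192 - 5880*I*√10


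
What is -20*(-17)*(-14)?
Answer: -4760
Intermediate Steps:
-20*(-17)*(-14) = 340*(-14) = -4760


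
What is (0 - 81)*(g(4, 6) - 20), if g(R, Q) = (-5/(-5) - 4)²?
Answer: 891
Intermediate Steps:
g(R, Q) = 9 (g(R, Q) = (-5*(-⅕) - 4)² = (1 - 4)² = (-3)² = 9)
(0 - 81)*(g(4, 6) - 20) = (0 - 81)*(9 - 20) = -81*(-11) = 891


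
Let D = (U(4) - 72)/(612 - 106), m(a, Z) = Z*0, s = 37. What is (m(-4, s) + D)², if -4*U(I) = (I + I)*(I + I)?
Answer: 16/529 ≈ 0.030246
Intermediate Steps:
m(a, Z) = 0
U(I) = -I² (U(I) = -(I + I)*(I + I)/4 = -2*I*2*I/4 = -I²)
D = -4/23 (D = (-1*4² - 72)/(612 - 106) = (-1*16 - 72)/506 = (-16 - 72)*(1/506) = -88*1/506 = -4/23 ≈ -0.17391)
(m(-4, s) + D)² = (0 - 4/23)² = (-4/23)² = 16/529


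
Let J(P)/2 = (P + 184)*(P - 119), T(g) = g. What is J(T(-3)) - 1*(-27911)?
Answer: -16253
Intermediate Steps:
J(P) = 2*(-119 + P)*(184 + P) (J(P) = 2*((P + 184)*(P - 119)) = 2*((184 + P)*(-119 + P)) = 2*((-119 + P)*(184 + P)) = 2*(-119 + P)*(184 + P))
J(T(-3)) - 1*(-27911) = (-43792 + 2*(-3)² + 130*(-3)) - 1*(-27911) = (-43792 + 2*9 - 390) + 27911 = (-43792 + 18 - 390) + 27911 = -44164 + 27911 = -16253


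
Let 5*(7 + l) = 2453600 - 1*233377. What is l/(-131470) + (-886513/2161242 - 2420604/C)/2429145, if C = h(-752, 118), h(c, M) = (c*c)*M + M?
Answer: -7777948606613143449658321/2302883466774030329657850 ≈ -3.3775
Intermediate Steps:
h(c, M) = M + M*c**2 (h(c, M) = c**2*M + M = M*c**2 + M = M + M*c**2)
C = 66729590 (C = 118*(1 + (-752)**2) = 118*(1 + 565504) = 118*565505 = 66729590)
l = 2220188/5 (l = -7 + (2453600 - 1*233377)/5 = -7 + (2453600 - 233377)/5 = -7 + (1/5)*2220223 = -7 + 2220223/5 = 2220188/5 ≈ 4.4404e+5)
l/(-131470) + (-886513/2161242 - 2420604/C)/2429145 = (2220188/5)/(-131470) + (-886513/2161242 - 2420604/66729590)/2429145 = (2220188/5)*(-1/131470) + (-886513*1/2161242 - 2420604*1/66729590)*(1/2429145) = -1110094/328675 + (-886513/2161242 - 1210302/33364795)*(1/2429145) = -1110094/328675 - 32194080024919/72109396275390*1/2429145 = -1110094/328675 - 32194080024919/175164179415382241550 = -7777948606613143449658321/2302883466774030329657850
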